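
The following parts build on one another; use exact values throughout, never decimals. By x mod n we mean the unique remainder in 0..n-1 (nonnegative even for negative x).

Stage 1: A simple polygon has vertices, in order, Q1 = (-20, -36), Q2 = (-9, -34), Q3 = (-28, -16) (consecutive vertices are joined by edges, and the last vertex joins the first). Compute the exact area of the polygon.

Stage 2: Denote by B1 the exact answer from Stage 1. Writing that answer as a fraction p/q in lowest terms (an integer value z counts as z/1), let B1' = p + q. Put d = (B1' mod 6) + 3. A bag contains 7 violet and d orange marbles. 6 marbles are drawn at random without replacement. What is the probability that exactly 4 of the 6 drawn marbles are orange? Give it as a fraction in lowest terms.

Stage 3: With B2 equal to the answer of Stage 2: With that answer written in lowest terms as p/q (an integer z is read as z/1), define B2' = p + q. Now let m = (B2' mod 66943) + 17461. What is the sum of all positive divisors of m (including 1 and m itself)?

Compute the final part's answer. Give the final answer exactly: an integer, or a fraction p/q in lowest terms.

Stage 1: cross terms: (-20*-34 - -9*-36)=356, (-9*-16 - -28*-34)=-808, (-28*-36 - -20*-16)=688; twice the area = |236| = 236; area = 118; answer 118
Stage 2: B1 = 118; threaded value p + q = 119; d = 8; total draws C(15,6) = 5005; favorable C(8,4)*C(7,2) = 1470; P = 42/143; answer 42/143
Stage 3: B2 = 42/143; threaded value p + q = 185; m = 17646; 17646 = 2 * 3 * 17 * 173; sigma = (1 + 2) * (1 + 3) * (1 + 17) * (1 + 173) = 3 * 4 * 18 * 174 = 37584; answer 37584

37584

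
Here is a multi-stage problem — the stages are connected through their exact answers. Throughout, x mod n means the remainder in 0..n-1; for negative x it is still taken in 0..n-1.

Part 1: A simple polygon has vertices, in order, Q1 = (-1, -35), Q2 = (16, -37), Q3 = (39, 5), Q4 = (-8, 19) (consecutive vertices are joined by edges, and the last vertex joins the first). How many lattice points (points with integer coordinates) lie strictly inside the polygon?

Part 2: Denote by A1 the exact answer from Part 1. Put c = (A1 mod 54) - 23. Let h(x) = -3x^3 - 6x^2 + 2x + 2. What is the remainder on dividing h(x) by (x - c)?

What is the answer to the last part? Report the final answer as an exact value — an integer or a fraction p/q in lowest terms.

Part 1: cross terms: (-1*-37 - 16*-35)=597, (16*5 - 39*-37)=1523, (39*19 - -8*5)=781, (-8*-35 - -1*19)=299; twice the area = |3200| = 3200; area = 1600; boundary points = 1 + 1 + 1 + 1 = 4; strictly interior points = area - boundary/2 + 1 = 1599; answer 1599
Part 2: A1 = 1599; c = 10; remainder = value at the root: -3*(10)^3 - 6*(10)^2 + 2*(10)^1 + 2 = (-3000) + (-600) + (20) + (2) = -3578; answer -3578

-3578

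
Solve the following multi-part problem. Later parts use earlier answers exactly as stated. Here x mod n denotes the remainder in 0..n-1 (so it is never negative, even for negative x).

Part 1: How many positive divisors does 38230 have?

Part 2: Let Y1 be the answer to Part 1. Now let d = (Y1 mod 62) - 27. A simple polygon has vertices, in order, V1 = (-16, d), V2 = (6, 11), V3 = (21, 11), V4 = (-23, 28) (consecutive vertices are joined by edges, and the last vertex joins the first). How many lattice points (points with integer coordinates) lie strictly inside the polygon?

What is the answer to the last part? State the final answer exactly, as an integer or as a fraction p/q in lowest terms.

Part 1: 38230 = 2 * 5 * 3823; number of divisors = (1+1) * (1+1) * (1+1) = 8; answer 8
Part 2: Y1 = 8; d = -19; cross terms: (-16*11 - 6*-19)=-62, (6*11 - 21*11)=-165, (21*28 - -23*11)=841, (-23*-19 - -16*28)=885; twice the area = |1499| = 1499; area = 1499/2; boundary points = 2 + 15 + 1 + 1 = 19; strictly interior points = area - boundary/2 + 1 = 741; answer 741

741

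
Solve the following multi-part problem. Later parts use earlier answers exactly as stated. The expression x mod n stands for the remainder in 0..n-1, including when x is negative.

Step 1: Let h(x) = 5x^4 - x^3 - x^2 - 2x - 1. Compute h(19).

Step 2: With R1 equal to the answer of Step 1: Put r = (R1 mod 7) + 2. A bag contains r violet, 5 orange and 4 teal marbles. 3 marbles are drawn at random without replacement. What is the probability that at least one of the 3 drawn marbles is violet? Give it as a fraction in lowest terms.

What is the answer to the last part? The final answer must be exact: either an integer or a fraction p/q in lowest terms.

Step 1: 5*(19)^4 - 1*(19)^3 - 1*(19)^2 - 2*(19)^1 - 1 = (651605) + (-6859) + (-361) + (-38) + (-1) = 644346; answer 644346
Step 2: R1 = 644346; r = 5; total draws C(14,3) = 364; complement C(9,3) = 84; favorable 364 - 84 = 280; P = 10/13; answer 10/13

10/13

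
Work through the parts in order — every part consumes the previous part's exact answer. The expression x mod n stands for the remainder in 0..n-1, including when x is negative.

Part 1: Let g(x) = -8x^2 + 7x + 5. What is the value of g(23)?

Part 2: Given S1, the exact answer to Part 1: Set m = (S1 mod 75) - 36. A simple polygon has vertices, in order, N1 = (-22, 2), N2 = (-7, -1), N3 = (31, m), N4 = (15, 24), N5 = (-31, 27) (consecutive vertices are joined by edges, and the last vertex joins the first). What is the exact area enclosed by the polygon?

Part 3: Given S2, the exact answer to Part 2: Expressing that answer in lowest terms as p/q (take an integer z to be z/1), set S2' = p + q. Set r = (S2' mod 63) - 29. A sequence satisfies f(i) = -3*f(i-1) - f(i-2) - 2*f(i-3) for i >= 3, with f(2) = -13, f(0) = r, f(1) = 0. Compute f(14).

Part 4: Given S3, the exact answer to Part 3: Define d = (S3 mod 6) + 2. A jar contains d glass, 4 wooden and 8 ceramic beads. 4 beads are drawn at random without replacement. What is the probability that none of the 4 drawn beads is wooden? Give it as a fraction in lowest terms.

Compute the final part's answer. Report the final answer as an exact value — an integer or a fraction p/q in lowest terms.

Part 1: -8*(23)^2 + 7*(23)^1 + 5 = (-4232) + (161) + (5) = -4066; answer -4066
Part 2: S1 = -4066; m = 23; cross terms: (-22*-1 - -7*2)=36, (-7*23 - 31*-1)=-130, (31*24 - 15*23)=399, (15*27 - -31*24)=1149, (-31*2 - -22*27)=532; twice the area = |1986| = 1986; area = 993; answer 993
Part 3: S2 = 993; threaded value p + q = 994; r = 20; f(3) = -3*(-13) - 1*(0) - 2*(20) = -1; iterating: f(3)=-1, f(4)=16, f(5)=-21, f(6)=49, f(7)=-158, f(8)=467, f(9)=-1341, f(10)=3872, f(11)=-11209, f(12)=32437, f(13)=-93846, f(14)=271519; answer 271519
Part 4: S3 = 271519; d = 3; total draws C(15,4) = 1365; favorable C(11,4) = 330; P = 22/91; answer 22/91

22/91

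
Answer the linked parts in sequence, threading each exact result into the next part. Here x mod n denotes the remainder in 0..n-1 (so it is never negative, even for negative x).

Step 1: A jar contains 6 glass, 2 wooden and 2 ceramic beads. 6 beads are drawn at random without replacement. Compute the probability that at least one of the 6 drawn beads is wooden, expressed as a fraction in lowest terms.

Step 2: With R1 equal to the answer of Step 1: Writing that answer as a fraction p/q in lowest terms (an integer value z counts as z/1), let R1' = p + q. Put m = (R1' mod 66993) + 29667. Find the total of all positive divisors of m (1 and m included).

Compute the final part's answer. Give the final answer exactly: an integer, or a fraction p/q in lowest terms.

Step 1: total draws C(10,6) = 210; complement C(8,6) = 28; favorable 210 - 28 = 182; P = 13/15; answer 13/15
Step 2: R1 = 13/15; threaded value p + q = 28; m = 29695; 29695 = 5 * 5939; sigma = (1 + 5) * (1 + 5939) = 6 * 5940 = 35640; answer 35640

35640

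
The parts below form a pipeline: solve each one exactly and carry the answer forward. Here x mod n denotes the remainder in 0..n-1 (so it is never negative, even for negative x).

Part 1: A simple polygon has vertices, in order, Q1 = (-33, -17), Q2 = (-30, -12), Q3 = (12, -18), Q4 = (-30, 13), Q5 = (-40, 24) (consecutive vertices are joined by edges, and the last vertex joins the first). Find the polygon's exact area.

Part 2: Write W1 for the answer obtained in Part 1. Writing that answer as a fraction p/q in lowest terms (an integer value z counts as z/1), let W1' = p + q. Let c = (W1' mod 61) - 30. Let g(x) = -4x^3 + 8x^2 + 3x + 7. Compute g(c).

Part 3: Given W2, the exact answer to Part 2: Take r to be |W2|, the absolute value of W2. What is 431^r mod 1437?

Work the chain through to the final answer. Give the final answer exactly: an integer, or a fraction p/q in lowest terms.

1189

Part 1: cross terms: (-33*-12 - -30*-17)=-114, (-30*-18 - 12*-12)=684, (12*13 - -30*-18)=-384, (-30*24 - -40*13)=-200, (-40*-17 - -33*24)=1472; twice the area = |1458| = 1458; area = 729; answer 729
Part 2: W1 = 729; threaded value p + q = 730; c = 29; -4*(29)^3 + 8*(29)^2 + 3*(29)^1 + 7 = (-97556) + (6728) + (87) + (7) = -90734; answer -90734
Part 3: W2 = -90734; r = 90734; squarings mod 1437: 431^1=431, 431^2=388, 431^4=1096, 431^8=1321, 431^16=523, 431^32=499, 431^64=400, 431^128=493, 431^256=196, 431^512=1054, 431^1024=115, 431^2048=292, 431^4096=481, 431^8192=4, 431^16384=16, 431^32768=256, 431^65536=871; 431^90734 = 431^2 * 431^4 * 431^8 * 431^32 * 431^64 * 431^512 * 431^8192 * 431^16384 * 431^65536 = 1189 (mod 1437); answer 1189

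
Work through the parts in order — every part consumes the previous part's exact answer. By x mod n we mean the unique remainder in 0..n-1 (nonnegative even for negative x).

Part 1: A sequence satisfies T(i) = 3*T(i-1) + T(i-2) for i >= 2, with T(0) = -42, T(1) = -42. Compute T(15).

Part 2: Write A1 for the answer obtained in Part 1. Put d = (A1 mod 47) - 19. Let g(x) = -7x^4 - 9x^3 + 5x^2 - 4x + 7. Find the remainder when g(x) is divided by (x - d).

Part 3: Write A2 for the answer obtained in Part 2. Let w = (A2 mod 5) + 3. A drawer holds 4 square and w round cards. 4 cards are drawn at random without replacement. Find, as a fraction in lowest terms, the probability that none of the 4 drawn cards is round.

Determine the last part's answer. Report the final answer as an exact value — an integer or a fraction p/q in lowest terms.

Part 1: T(2) = 3*(-42) + 1*(-42) = -168; iterating: T(2)=-168, T(3)=-546, T(4)=-1806, T(5)=-5964, T(6)=-19698, T(7)=-65058, T(8)=-214872, T(9)=-709674, T(10)=-2343894, T(11)=-7741356, T(12)=-25567962, T(13)=-84445242, T(14)=-278903688, T(15)=-921156306; answer -921156306
Part 2: A1 = -921156306; d = 12; remainder = value at the root: -7*(12)^4 - 9*(12)^3 + 5*(12)^2 - 4*(12)^1 + 7 = (-145152) + (-15552) + (720) + (-48) + (7) = -160025; answer -160025
Part 3: A2 = -160025; w = 3; total draws C(7,4) = 35; favorable C(4,4) = 1; P = 1/35; answer 1/35

1/35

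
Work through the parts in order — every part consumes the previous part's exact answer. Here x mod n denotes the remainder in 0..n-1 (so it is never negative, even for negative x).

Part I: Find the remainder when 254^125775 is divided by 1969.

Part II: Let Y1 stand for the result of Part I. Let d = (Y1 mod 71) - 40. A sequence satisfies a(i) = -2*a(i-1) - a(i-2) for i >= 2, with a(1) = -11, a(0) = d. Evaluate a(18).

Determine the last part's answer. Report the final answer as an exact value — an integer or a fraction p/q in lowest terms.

827

Part I: squarings mod 1969: 254^1=254, 254^2=1508, 254^4=1838, 254^8=1409, 254^16=529, 254^32=243, 254^64=1948, 254^128=441, 254^256=1519, 254^512=1662, 254^1024=1706, 254^2048=254, 254^4096=1508, 254^8192=1838, 254^16384=1409, 254^32768=529, 254^65536=243; 254^125775 = 254^1 * 254^2 * 254^4 * 254^8 * 254^64 * 254^256 * 254^512 * 254^2048 * 254^8192 * 254^16384 * 254^32768 * 254^65536 = 287 (mod 1969); answer 287
Part II: Y1 = 287; d = -37; a(2) = -2*(-11) - 1*(-37) = 59; iterating: a(2)=59, a(3)=-107, a(4)=155, a(5)=-203, a(6)=251, a(7)=-299, a(8)=347, a(9)=-395, a(10)=443, a(11)=-491, a(12)=539, a(13)=-587, a(14)=635, a(15)=-683, a(16)=731, a(17)=-779, a(18)=827; answer 827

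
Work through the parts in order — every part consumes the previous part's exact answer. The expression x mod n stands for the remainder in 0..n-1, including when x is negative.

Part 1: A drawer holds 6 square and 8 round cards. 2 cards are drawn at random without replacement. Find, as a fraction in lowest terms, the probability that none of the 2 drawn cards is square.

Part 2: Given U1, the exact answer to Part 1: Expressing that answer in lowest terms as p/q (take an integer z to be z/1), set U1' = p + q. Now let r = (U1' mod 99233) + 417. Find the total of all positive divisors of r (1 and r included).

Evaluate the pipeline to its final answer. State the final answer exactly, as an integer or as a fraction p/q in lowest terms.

Part 1: total draws C(14,2) = 91; favorable C(8,2) = 28; P = 4/13; answer 4/13
Part 2: U1 = 4/13; threaded value p + q = 17; r = 434; 434 = 2 * 7 * 31; sigma = (1 + 2) * (1 + 7) * (1 + 31) = 3 * 8 * 32 = 768; answer 768

768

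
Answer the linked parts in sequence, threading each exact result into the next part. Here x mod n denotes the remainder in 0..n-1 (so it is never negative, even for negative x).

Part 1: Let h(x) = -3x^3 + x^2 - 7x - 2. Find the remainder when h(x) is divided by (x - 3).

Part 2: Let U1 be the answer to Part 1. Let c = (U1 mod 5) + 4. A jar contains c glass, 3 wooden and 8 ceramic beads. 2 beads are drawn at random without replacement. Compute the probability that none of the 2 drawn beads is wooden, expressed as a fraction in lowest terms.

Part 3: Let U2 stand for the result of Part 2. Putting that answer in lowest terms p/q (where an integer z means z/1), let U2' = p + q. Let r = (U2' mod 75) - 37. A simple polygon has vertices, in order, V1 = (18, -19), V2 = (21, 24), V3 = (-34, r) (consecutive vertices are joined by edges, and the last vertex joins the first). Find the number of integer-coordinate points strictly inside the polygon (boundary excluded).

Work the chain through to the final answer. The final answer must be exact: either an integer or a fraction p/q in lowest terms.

Part 1: remainder = value at the root: -3*(3)^3 + 1*(3)^2 - 7*(3)^1 - 2 = (-81) + (9) + (-21) + (-2) = -95; answer -95
Part 2: U1 = -95; c = 4; total draws C(15,2) = 105; favorable C(12,2) = 66; P = 22/35; answer 22/35
Part 3: U2 = 22/35; threaded value p + q = 57; r = 20; cross terms: (18*24 - 21*-19)=831, (21*20 - -34*24)=1236, (-34*-19 - 18*20)=286; twice the area = |2353| = 2353; area = 2353/2; boundary points = 1 + 1 + 13 = 15; strictly interior points = area - boundary/2 + 1 = 1170; answer 1170

1170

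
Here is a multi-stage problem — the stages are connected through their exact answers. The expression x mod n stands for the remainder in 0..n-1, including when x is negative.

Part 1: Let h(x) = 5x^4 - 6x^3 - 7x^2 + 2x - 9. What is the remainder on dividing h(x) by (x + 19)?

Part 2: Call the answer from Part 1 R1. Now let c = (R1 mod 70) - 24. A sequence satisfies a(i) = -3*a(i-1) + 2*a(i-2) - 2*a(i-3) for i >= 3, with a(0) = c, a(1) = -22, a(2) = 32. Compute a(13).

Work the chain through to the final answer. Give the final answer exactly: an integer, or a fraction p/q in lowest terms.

Part 1: remainder = value at the root: 5*(-19)^4 - 6*(-19)^3 - 7*(-19)^2 + 2*(-19)^1 - 9 = (651605) + (41154) + (-2527) + (-38) + (-9) = 690185; answer 690185
Part 2: R1 = 690185; c = 31; a(3) = -3*(32) + 2*(-22) - 2*(31) = -202; iterating: a(3)=-202, a(4)=714, a(5)=-2610, a(6)=9662, a(7)=-35634, a(8)=131446, a(9)=-484930, a(10)=1788950, a(11)=-6599602, a(12)=24346566, a(13)=-89816802; answer -89816802

-89816802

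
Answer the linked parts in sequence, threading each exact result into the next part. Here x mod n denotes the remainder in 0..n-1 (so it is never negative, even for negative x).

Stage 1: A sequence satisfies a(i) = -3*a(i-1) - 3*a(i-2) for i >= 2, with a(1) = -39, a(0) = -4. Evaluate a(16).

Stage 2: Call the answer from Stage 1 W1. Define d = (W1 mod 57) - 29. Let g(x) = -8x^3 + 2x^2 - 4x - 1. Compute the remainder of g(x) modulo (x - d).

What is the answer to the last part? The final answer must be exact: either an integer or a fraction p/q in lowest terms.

-123851

Stage 1: a(2) = -3*(-39) - 3*(-4) = 129; iterating: a(2)=129, a(3)=-270, a(4)=423, a(5)=-459, a(6)=108, a(7)=1053, a(8)=-3483, a(9)=7290, a(10)=-11421, a(11)=12393, a(12)=-2916, a(13)=-28431, a(14)=94041, a(15)=-196830, a(16)=308367; answer 308367
Stage 2: W1 = 308367; d = 25; remainder = value at the root: -8*(25)^3 + 2*(25)^2 - 4*(25)^1 - 1 = (-125000) + (1250) + (-100) + (-1) = -123851; answer -123851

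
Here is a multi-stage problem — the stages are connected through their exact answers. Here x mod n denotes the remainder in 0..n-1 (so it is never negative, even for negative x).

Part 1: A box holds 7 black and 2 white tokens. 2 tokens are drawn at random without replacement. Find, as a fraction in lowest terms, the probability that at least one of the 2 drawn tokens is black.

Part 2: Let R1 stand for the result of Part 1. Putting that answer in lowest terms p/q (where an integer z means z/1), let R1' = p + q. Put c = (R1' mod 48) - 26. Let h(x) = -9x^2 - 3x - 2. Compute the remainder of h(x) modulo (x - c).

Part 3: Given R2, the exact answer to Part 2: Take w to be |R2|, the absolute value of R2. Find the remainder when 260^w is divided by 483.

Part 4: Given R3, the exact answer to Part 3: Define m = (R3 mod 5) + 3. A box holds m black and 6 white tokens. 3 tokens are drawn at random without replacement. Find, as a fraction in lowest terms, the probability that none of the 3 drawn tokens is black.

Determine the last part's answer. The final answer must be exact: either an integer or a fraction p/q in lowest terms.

4/33

Part 1: total draws C(9,2) = 36; complement C(2,2) = 1; favorable 36 - 1 = 35; P = 35/36; answer 35/36
Part 2: R1 = 35/36; threaded value p + q = 71; c = -3; remainder = value at the root: -9*(-3)^2 - 3*(-3)^1 - 2 = (-81) + (9) + (-2) = -74; answer -74
Part 3: R2 = -74; w = 74; squarings mod 483: 260^1=260, 260^2=463, 260^4=400, 260^8=127, 260^16=190, 260^32=358, 260^64=169; 260^74 = 260^2 * 260^8 * 260^64 = 127 (mod 483); answer 127
Part 4: R3 = 127; m = 5; total draws C(11,3) = 165; favorable C(6,3) = 20; P = 4/33; answer 4/33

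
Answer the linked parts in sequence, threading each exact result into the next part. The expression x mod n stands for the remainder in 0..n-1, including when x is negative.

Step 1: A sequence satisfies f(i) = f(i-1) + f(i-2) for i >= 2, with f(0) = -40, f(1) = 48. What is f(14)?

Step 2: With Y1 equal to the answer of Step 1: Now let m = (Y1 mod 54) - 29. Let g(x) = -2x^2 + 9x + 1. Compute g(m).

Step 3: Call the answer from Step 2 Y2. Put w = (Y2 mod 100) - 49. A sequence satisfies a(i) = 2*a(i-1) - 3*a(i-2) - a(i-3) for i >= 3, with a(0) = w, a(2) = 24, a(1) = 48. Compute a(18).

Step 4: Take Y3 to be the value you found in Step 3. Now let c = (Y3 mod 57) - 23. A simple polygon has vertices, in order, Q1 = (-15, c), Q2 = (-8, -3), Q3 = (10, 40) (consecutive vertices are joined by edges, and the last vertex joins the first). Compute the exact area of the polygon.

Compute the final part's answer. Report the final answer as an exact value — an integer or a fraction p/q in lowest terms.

103/2

Step 1: f(2) = 1*(48) + 1*(-40) = 8; iterating: f(2)=8, f(3)=56, f(4)=64, f(5)=120, f(6)=184, f(7)=304, f(8)=488, f(9)=792, f(10)=1280, f(11)=2072, f(12)=3352, f(13)=5424, f(14)=8776; answer 8776
Step 2: Y1 = 8776; m = -1; -2*(-1)^2 + 9*(-1)^1 + 1 = (-2) + (-9) + (1) = -10; answer -10
Step 3: Y2 = -10; w = 41; a(3) = 2*(24) - 3*(48) - 1*(41) = -137; iterating: a(3)=-137, a(4)=-394, a(5)=-401, a(6)=517, a(7)=2631, a(8)=4112, a(9)=-186, a(10)=-15339, a(11)=-34232, a(12)=-22261, a(13)=73513, a(14)=248041, a(15)=297804, a(16)=-222028, a(17)=-1585509, a(18)=-2802738; answer -2802738
Step 4: Y3 = -2802738; c = -14; cross terms: (-15*-3 - -8*-14)=-67, (-8*40 - 10*-3)=-290, (10*-14 - -15*40)=460; twice the area = |103| = 103; area = 103/2; answer 103/2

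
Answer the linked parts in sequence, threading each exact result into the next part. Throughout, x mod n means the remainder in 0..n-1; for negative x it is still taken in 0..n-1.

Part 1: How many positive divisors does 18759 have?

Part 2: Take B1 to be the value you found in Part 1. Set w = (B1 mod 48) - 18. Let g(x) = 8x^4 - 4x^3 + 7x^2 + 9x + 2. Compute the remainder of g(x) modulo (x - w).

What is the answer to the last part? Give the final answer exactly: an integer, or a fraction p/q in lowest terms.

Part 1: 18759 = 3 * 13^2 * 37; number of divisors = (1+1) * (2+1) * (1+1) = 12; answer 12
Part 2: B1 = 12; w = -6; remainder = value at the root: 8*(-6)^4 - 4*(-6)^3 + 7*(-6)^2 + 9*(-6)^1 + 2 = (10368) + (864) + (252) + (-54) + (2) = 11432; answer 11432

11432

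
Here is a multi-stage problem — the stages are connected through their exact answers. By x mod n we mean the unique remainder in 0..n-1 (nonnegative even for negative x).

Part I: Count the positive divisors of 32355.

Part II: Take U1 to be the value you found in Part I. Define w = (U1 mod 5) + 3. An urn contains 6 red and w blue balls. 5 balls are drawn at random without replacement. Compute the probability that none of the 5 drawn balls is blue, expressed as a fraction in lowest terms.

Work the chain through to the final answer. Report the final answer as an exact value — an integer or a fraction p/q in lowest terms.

Part I: 32355 = 3^2 * 5 * 719; number of divisors = (2+1) * (1+1) * (1+1) = 12; answer 12
Part II: U1 = 12; w = 5; total draws C(11,5) = 462; favorable C(6,5) = 6; P = 1/77; answer 1/77

1/77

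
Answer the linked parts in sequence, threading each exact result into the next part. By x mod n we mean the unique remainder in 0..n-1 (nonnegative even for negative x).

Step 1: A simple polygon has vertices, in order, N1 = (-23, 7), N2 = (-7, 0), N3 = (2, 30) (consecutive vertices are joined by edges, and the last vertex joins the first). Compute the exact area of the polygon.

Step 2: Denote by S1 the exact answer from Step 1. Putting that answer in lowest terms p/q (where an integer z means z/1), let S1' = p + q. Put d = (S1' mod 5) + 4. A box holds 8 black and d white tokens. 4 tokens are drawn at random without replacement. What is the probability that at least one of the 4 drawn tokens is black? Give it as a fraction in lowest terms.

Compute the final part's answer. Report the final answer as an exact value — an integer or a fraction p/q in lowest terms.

494/495

Step 1: cross terms: (-23*0 - -7*7)=49, (-7*30 - 2*0)=-210, (2*7 - -23*30)=704; twice the area = |543| = 543; area = 543/2; answer 543/2
Step 2: S1 = 543/2; threaded value p + q = 545; d = 4; total draws C(12,4) = 495; complement C(4,4) = 1; favorable 495 - 1 = 494; P = 494/495; answer 494/495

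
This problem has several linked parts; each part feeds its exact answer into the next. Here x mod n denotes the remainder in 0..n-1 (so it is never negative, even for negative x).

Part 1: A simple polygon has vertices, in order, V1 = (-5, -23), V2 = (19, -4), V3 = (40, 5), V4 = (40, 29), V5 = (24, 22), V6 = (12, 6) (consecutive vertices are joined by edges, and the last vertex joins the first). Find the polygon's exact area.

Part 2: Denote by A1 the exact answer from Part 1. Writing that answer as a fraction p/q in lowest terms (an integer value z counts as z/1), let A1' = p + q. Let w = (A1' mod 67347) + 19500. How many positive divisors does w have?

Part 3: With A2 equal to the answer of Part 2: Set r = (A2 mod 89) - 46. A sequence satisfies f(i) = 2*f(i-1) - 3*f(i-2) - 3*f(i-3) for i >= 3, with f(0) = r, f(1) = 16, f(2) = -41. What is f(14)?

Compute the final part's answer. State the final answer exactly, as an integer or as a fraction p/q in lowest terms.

Part 1: cross terms: (-5*-4 - 19*-23)=457, (19*5 - 40*-4)=255, (40*29 - 40*5)=960, (40*22 - 24*29)=184, (24*6 - 12*22)=-120, (12*-23 - -5*6)=-246; twice the area = |1490| = 1490; area = 745; answer 745
Part 2: A1 = 745; threaded value p + q = 746; w = 20246; 20246 = 2 * 53 * 191; number of divisors = (1+1) * (1+1) * (1+1) = 8; answer 8
Part 3: A2 = 8; r = -38; f(3) = 2*(-41) - 3*(16) - 3*(-38) = -16; iterating: f(3)=-16, f(4)=43, f(5)=257, f(6)=433, f(7)=-34, f(8)=-2138, f(9)=-5473, f(10)=-4430, f(11)=13973, f(12)=57655, f(13)=86681, f(14)=-41522; answer -41522

-41522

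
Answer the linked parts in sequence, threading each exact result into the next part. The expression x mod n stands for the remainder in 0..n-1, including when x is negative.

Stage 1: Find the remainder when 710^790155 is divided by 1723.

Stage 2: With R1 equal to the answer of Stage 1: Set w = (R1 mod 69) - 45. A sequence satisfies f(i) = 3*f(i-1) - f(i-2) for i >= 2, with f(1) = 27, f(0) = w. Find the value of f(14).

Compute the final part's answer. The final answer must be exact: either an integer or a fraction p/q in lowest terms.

9066469

Stage 1: squarings mod 1723: 710^1=710, 710^2=984, 710^4=1653, 710^8=1454, 710^16=1718, 710^32=25, 710^64=625, 710^128=1227, 710^256=1350, 710^512=1289, 710^1024=549, 710^2048=1599, 710^4096=1592, 710^8192=1654, 710^16384=1315, 710^32768=1056, 710^65536=355, 710^131072=246, 710^262144=211, 710^524288=1446; 710^790155 = 710^1 * 710^2 * 710^8 * 710^128 * 710^512 * 710^1024 * 710^2048 * 710^262144 * 710^524288 = 1352 (mod 1723); answer 1352
Stage 2: R1 = 1352; w = -4; f(2) = 3*(27) - 1*(-4) = 85; iterating: f(2)=85, f(3)=228, f(4)=599, f(5)=1569, f(6)=4108, f(7)=10755, f(8)=28157, f(9)=73716, f(10)=192991, f(11)=505257, f(12)=1322780, f(13)=3463083, f(14)=9066469; answer 9066469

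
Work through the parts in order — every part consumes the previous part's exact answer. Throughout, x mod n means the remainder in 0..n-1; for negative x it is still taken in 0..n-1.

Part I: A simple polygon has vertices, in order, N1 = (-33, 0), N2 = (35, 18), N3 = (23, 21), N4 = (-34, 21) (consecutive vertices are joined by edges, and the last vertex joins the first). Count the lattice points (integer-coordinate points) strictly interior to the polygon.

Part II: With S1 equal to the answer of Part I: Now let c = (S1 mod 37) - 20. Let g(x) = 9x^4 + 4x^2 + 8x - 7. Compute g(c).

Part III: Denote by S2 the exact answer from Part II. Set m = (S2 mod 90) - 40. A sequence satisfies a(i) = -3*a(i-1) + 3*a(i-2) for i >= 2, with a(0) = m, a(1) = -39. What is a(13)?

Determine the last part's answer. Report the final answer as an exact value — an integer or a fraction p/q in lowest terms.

-249923799

Part I: cross terms: (-33*18 - 35*0)=-594, (35*21 - 23*18)=321, (23*21 - -34*21)=1197, (-34*0 - -33*21)=693; twice the area = |1617| = 1617; area = 1617/2; boundary points = 2 + 3 + 57 + 1 = 63; strictly interior points = area - boundary/2 + 1 = 778; answer 778
Part II: S1 = 778; c = -19; 9*(-19)^4 + 4*(-19)^2 + 8*(-19)^1 - 7 = (1172889) + (1444) + (-152) + (-7) = 1174174; answer 1174174
Part III: S2 = 1174174; m = -6; a(2) = -3*(-39) + 3*(-6) = 99; iterating: a(2)=99, a(3)=-414, a(4)=1539, a(5)=-5859, a(6)=22194, a(7)=-84159, a(8)=319059, a(9)=-1209654, a(10)=4586139, a(11)=-17387379, a(12)=65920554, a(13)=-249923799; answer -249923799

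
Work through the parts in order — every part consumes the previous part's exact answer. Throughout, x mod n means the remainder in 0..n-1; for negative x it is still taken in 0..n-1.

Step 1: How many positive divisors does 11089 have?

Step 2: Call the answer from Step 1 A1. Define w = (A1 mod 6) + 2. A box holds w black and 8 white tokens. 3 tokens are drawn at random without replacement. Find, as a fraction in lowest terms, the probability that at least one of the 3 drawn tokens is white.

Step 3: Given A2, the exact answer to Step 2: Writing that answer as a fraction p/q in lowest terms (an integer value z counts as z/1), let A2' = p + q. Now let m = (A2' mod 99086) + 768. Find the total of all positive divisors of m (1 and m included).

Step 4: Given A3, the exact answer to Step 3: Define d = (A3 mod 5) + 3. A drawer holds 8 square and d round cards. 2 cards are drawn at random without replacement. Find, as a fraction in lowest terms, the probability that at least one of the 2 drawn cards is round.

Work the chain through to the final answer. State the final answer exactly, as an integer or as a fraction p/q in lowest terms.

27/55

Step 1: 11089 = 13 * 853; number of divisors = (1+1) * (1+1) = 4; answer 4
Step 2: A1 = 4; w = 6; total draws C(14,3) = 364; complement C(6,3) = 20; favorable 364 - 20 = 344; P = 86/91; answer 86/91
Step 3: A2 = 86/91; threaded value p + q = 177; m = 945; 945 = 3^3 * 5 * 7; sigma = (1 + 3 + 9 + 27) * (1 + 5) * (1 + 7) = 40 * 6 * 8 = 1920; answer 1920
Step 4: A3 = 1920; d = 3; total draws C(11,2) = 55; complement C(8,2) = 28; favorable 55 - 28 = 27; P = 27/55; answer 27/55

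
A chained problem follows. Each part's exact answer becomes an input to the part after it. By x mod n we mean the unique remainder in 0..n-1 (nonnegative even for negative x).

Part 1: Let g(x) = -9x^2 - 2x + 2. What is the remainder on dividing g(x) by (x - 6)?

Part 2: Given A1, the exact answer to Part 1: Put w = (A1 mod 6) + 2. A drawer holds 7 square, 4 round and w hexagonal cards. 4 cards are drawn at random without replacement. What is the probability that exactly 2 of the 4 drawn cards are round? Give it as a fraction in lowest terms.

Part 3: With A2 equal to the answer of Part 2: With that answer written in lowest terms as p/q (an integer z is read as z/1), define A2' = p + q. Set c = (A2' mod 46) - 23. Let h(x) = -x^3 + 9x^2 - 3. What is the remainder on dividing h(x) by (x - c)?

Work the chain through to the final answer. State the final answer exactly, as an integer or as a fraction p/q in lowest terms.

Part 1: remainder = value at the root: -9*(6)^2 - 2*(6)^1 + 2 = (-324) + (-12) + (2) = -334; answer -334
Part 2: A1 = -334; w = 4; total draws C(15,4) = 1365; favorable C(4,2)*C(11,2) = 330; P = 22/91; answer 22/91
Part 3: A2 = 22/91; threaded value p + q = 113; c = -2; remainder = value at the root: -1*(-2)^3 + 9*(-2)^2 - 3 = (8) + (36) + (-3) = 41; answer 41

41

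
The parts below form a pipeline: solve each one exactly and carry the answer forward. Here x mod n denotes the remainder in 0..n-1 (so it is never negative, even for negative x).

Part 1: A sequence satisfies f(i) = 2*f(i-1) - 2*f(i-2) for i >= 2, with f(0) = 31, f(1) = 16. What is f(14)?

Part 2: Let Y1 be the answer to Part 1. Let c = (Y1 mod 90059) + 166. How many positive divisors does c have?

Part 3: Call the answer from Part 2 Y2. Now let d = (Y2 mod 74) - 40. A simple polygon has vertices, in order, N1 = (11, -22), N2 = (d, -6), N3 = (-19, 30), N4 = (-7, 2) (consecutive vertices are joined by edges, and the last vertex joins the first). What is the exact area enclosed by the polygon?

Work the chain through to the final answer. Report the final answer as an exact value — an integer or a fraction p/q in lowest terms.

770

Part 1: f(2) = 2*(16) - 2*(31) = -30; iterating: f(2)=-30, f(3)=-92, f(4)=-124, f(5)=-64, f(6)=120, f(7)=368, f(8)=496, f(9)=256, f(10)=-480, f(11)=-1472, f(12)=-1984, f(13)=-1024, f(14)=1920; answer 1920
Part 2: Y1 = 1920; c = 2086; 2086 = 2 * 7 * 149; number of divisors = (1+1) * (1+1) * (1+1) = 8; answer 8
Part 3: Y2 = 8; d = -32; cross terms: (11*-6 - -32*-22)=-770, (-32*30 - -19*-6)=-1074, (-19*2 - -7*30)=172, (-7*-22 - 11*2)=132; twice the area = |-1540| = 1540; area = 770; answer 770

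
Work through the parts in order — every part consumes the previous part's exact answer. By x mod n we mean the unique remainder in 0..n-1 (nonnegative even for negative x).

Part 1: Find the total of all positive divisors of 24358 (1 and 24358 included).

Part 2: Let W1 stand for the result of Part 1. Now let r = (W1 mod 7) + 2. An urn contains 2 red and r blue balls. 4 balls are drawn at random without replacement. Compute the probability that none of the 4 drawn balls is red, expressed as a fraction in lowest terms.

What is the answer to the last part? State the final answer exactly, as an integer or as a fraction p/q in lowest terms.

Part 1: 24358 = 2 * 19 * 641; sigma = (1 + 2) * (1 + 19) * (1 + 641) = 3 * 20 * 642 = 38520; answer 38520
Part 2: W1 = 38520; r = 8; total draws C(10,4) = 210; favorable C(8,4) = 70; P = 1/3; answer 1/3

1/3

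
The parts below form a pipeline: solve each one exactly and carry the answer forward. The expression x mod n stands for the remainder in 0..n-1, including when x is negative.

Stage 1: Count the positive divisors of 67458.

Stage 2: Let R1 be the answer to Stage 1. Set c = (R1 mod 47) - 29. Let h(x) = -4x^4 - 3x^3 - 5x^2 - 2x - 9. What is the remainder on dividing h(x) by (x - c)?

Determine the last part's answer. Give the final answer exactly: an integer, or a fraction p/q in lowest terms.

-752313

Stage 1: 67458 = 2 * 3 * 11243; number of divisors = (1+1) * (1+1) * (1+1) = 8; answer 8
Stage 2: R1 = 8; c = -21; remainder = value at the root: -4*(-21)^4 - 3*(-21)^3 - 5*(-21)^2 - 2*(-21)^1 - 9 = (-777924) + (27783) + (-2205) + (42) + (-9) = -752313; answer -752313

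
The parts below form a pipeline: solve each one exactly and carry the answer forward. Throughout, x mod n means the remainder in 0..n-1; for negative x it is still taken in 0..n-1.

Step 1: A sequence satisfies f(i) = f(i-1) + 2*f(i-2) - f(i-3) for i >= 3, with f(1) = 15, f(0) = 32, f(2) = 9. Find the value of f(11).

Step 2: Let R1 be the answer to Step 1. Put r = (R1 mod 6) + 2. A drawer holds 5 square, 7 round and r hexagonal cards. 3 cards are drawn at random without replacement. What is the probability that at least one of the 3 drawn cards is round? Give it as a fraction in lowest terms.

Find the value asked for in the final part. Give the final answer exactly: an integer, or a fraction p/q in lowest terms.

Step 1: f(3) = 1*(9) + 2*(15) - 1*(32) = 7; iterating: f(3)=7, f(4)=10, f(5)=15, f(6)=28, f(7)=48, f(8)=89, f(9)=157, f(10)=287, f(11)=512; answer 512
Step 2: R1 = 512; r = 4; total draws C(16,3) = 560; complement C(9,3) = 84; favorable 560 - 84 = 476; P = 17/20; answer 17/20

17/20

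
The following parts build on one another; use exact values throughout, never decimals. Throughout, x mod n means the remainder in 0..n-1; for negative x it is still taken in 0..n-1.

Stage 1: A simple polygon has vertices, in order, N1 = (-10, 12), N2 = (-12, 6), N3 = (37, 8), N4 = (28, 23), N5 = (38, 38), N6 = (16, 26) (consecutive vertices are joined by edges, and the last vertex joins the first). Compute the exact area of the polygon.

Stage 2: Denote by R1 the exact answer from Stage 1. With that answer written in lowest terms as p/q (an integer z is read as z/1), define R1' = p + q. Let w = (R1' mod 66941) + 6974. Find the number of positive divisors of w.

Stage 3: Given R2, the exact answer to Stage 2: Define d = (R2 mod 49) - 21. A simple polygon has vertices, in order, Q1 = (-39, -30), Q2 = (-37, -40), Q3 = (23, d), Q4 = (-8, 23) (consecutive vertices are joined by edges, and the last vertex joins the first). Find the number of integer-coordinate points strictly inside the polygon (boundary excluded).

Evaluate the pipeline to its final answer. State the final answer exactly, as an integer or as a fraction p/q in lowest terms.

1763

Stage 1: cross terms: (-10*6 - -12*12)=84, (-12*8 - 37*6)=-318, (37*23 - 28*8)=627, (28*38 - 38*23)=190, (38*26 - 16*38)=380, (16*12 - -10*26)=452; twice the area = |1415| = 1415; area = 1415/2; answer 1415/2
Stage 2: R1 = 1415/2; threaded value p + q = 1417; w = 8391; 8391 = 3 * 2797; number of divisors = (1+1) * (1+1) = 4; answer 4
Stage 3: R2 = 4; d = -17; cross terms: (-39*-40 - -37*-30)=450, (-37*-17 - 23*-40)=1549, (23*23 - -8*-17)=393, (-8*-30 - -39*23)=1137; twice the area = |3529| = 3529; area = 3529/2; boundary points = 2 + 1 + 1 + 1 = 5; strictly interior points = area - boundary/2 + 1 = 1763; answer 1763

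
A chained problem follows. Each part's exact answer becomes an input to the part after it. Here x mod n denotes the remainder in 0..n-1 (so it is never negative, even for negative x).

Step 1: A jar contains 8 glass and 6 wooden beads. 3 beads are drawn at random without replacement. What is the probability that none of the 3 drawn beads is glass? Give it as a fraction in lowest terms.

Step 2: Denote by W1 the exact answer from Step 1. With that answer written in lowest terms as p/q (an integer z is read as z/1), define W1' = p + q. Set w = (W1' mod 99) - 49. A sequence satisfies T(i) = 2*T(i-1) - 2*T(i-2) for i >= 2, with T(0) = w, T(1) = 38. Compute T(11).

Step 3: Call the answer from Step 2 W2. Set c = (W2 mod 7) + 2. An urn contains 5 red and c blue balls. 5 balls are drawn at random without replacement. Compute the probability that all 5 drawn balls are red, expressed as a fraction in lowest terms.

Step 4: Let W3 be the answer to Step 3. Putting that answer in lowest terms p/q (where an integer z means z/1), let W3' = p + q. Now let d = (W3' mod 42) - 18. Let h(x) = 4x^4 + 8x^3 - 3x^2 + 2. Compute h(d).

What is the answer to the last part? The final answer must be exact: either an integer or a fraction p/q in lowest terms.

1490

Step 1: total draws C(14,3) = 364; favorable C(6,3) = 20; P = 5/91; answer 5/91
Step 2: W1 = 5/91; threaded value p + q = 96; w = 47; T(2) = 2*(38) - 2*(47) = -18; iterating: T(2)=-18, T(3)=-112, T(4)=-188, T(5)=-152, T(6)=72, T(7)=448, T(8)=752, T(9)=608, T(10)=-288, T(11)=-1792; answer -1792
Step 3: W2 = -1792; c = 2; total draws C(7,5) = 21; favorable C(5,5) = 1; P = 1/21; answer 1/21
Step 4: W3 = 1/21; threaded value p + q = 22; d = 4; 4*(4)^4 + 8*(4)^3 - 3*(4)^2 + 2 = (1024) + (512) + (-48) + (2) = 1490; answer 1490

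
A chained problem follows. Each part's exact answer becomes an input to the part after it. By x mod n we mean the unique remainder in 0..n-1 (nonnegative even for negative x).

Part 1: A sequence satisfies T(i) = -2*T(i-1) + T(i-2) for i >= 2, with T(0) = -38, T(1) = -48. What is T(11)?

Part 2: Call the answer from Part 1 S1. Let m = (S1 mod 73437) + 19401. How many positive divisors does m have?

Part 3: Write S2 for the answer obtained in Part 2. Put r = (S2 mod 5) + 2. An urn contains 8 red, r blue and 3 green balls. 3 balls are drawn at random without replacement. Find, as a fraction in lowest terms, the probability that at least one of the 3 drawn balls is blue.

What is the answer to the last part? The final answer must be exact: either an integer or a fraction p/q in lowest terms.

Part 1: T(2) = -2*(-48) + 1*(-38) = 58; iterating: T(2)=58, T(3)=-164, T(4)=386, T(5)=-936, T(6)=2258, T(7)=-5452, T(8)=13162, T(9)=-31776, T(10)=76714, T(11)=-185204; answer -185204
Part 2: S1 = -185204; m = 54508; 54508 = 2^2 * 13627; number of divisors = (2+1) * (1+1) = 6; answer 6
Part 3: S2 = 6; r = 3; total draws C(14,3) = 364; complement C(11,3) = 165; favorable 364 - 165 = 199; P = 199/364; answer 199/364

199/364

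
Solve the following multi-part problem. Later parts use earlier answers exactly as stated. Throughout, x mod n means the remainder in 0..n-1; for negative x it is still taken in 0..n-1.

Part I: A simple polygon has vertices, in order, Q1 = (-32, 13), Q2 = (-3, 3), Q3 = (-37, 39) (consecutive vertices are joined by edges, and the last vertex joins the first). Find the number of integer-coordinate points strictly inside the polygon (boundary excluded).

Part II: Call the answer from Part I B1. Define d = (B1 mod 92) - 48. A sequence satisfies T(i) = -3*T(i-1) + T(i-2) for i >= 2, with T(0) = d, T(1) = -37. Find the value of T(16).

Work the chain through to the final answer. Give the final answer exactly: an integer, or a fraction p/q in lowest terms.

Part I: cross terms: (-32*3 - -3*13)=-57, (-3*39 - -37*3)=-6, (-37*13 - -32*39)=767; twice the area = |704| = 704; area = 352; boundary points = 1 + 2 + 1 = 4; strictly interior points = area - boundary/2 + 1 = 351; answer 351
Part II: B1 = 351; d = 27; T(2) = -3*(-37) + 1*(27) = 138; iterating: T(2)=138, T(3)=-451, T(4)=1491, T(5)=-4924, T(6)=16263, T(7)=-53713, T(8)=177402, T(9)=-585919, T(10)=1935159, T(11)=-6391396, T(12)=21109347, T(13)=-69719437, T(14)=230267658, T(15)=-760522411, T(16)=2511834891; answer 2511834891

2511834891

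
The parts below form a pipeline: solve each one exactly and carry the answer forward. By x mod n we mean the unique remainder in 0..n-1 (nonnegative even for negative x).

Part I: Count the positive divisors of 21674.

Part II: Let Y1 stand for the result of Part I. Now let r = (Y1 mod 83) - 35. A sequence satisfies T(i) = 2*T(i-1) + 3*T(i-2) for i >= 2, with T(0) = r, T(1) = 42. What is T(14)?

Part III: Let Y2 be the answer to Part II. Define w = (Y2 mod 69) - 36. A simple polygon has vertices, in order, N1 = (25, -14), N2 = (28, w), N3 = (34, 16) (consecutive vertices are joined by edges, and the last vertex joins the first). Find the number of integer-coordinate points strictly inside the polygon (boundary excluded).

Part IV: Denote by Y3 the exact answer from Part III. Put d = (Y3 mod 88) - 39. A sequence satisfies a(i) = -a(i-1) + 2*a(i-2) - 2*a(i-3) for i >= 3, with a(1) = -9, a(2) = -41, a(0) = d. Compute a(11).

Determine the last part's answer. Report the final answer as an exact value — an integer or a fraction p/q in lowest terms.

Part I: 21674 = 2 * 10837; number of divisors = (1+1) * (1+1) = 4; answer 4
Part II: Y1 = 4; r = -31; T(2) = 2*(42) + 3*(-31) = -9; iterating: T(2)=-9, T(3)=108, T(4)=189, T(5)=702, T(6)=1971, T(7)=6048, T(8)=18009, T(9)=54162, T(10)=162351, T(11)=487188, T(12)=1461429, T(13)=4384422, T(14)=13153131; answer 13153131
Part III: Y2 = 13153131; w = -30; cross terms: (25*-30 - 28*-14)=-358, (28*16 - 34*-30)=1468, (34*-14 - 25*16)=-876; twice the area = |234| = 234; area = 117; boundary points = 1 + 2 + 3 = 6; strictly interior points = area - boundary/2 + 1 = 115; answer 115
Part IV: Y3 = 115; d = -12; a(3) = -1*(-41) + 2*(-9) - 2*(-12) = 47; iterating: a(3)=47, a(4)=-111, a(5)=287, a(6)=-603, a(7)=1399, a(8)=-3179, a(9)=7183, a(10)=-16339, a(11)=37063; answer 37063

37063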